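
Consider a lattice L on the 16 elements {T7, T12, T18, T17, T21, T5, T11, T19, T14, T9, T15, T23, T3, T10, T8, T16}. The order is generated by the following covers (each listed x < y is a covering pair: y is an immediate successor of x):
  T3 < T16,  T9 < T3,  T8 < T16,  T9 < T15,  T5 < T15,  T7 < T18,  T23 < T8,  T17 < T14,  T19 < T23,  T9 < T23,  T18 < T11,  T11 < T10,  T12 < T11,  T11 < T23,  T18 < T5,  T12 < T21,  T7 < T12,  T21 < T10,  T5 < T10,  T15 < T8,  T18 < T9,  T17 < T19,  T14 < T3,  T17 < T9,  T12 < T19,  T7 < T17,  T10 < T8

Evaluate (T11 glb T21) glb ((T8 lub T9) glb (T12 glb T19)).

T12

T11 ∧ T21 = T12
T8 ∨ T9 = T8
T12 ∧ T19 = T12
T8 ∧ T12 = T12
T12 ∧ T12 = T12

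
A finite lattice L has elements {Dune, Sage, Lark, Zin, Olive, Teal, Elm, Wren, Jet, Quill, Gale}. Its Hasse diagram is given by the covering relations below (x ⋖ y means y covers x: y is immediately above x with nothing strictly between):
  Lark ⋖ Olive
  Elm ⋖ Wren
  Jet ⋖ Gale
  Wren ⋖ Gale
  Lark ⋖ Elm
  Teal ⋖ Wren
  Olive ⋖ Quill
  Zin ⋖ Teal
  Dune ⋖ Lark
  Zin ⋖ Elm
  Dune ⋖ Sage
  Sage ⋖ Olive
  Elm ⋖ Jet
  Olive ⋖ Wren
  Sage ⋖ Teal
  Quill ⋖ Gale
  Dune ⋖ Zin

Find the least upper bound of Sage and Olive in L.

Common upper bounds of {Sage, Olive}: Gale, Olive, Quill, Wren.
The least among these is Olive.

Olive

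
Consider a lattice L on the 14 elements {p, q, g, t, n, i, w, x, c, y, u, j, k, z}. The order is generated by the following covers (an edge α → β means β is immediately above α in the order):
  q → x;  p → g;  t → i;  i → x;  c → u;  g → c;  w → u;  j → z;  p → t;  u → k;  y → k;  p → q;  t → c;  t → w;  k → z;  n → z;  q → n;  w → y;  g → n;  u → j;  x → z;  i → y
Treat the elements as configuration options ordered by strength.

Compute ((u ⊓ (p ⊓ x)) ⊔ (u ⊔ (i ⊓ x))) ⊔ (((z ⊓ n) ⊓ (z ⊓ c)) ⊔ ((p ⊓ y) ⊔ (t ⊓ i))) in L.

k

p ∧ x = p
u ∧ p = p
i ∧ x = i
u ∨ i = k
p ∨ k = k
z ∧ n = n
z ∧ c = c
n ∧ c = g
p ∧ y = p
t ∧ i = t
p ∨ t = t
g ∨ t = c
k ∨ c = k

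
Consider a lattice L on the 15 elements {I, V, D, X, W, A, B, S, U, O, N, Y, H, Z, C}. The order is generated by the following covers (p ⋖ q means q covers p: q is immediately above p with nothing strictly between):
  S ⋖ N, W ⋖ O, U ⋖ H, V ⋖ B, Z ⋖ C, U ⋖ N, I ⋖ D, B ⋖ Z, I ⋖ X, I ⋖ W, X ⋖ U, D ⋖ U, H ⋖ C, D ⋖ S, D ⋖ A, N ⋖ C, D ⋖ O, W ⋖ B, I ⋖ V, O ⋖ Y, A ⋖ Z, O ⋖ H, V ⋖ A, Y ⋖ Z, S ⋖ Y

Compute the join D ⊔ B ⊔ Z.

Common upper bounds of {D, B, Z}: C, Z.
The least among these is Z.

Z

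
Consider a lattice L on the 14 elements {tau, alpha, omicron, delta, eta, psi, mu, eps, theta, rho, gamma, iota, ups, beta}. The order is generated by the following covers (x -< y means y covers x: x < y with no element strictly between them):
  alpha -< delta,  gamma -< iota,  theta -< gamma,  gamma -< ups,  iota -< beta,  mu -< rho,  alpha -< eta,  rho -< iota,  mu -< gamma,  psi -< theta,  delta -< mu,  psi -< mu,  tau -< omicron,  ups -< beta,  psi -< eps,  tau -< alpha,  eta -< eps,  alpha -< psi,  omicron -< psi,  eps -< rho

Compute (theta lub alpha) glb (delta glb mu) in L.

theta ∨ alpha = theta
delta ∧ mu = delta
theta ∧ delta = alpha

alpha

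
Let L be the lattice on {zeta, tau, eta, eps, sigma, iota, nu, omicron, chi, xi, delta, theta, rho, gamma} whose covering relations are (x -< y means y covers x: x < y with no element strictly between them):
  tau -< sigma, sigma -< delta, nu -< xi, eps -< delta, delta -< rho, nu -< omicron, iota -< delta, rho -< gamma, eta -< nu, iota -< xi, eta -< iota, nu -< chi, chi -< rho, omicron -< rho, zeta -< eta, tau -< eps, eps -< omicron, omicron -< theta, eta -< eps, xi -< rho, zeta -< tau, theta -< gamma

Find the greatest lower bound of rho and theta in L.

omicron

Common lower bounds of {rho, theta}: eps, eta, nu, omicron, tau, zeta.
The greatest among these is omicron.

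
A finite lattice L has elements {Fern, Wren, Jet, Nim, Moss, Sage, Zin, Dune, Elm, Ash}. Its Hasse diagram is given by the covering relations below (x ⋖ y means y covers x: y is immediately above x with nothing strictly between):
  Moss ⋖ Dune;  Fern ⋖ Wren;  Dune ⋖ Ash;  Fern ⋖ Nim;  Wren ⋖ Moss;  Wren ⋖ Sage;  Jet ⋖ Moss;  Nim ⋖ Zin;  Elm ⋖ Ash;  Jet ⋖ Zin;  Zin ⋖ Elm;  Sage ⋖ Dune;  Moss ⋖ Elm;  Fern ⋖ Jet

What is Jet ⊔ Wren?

Common upper bounds of {Jet, Wren}: Ash, Dune, Elm, Moss.
The least among these is Moss.

Moss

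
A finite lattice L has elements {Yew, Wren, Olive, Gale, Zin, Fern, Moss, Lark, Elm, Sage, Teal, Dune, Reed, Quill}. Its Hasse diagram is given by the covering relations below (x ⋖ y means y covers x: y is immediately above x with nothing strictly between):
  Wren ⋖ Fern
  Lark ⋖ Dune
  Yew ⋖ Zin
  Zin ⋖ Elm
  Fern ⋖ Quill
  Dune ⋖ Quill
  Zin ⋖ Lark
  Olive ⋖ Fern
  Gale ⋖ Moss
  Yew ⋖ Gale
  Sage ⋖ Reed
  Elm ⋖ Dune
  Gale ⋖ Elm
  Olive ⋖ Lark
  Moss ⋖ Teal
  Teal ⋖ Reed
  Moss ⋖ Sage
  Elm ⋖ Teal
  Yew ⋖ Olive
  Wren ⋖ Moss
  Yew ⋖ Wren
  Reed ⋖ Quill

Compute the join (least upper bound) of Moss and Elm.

Teal

Common upper bounds of {Moss, Elm}: Quill, Reed, Teal.
The least among these is Teal.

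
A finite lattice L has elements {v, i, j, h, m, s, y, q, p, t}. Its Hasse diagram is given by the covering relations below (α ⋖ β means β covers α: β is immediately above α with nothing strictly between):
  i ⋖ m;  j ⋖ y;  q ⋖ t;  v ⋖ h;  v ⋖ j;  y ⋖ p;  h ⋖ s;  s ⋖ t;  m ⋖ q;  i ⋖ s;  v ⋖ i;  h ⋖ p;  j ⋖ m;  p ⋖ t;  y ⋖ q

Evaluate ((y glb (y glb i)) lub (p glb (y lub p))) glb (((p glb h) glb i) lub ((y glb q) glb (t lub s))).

y

y ∧ i = v
y ∧ v = v
y ∨ p = p
p ∧ p = p
v ∨ p = p
p ∧ h = h
h ∧ i = v
y ∧ q = y
t ∨ s = t
y ∧ t = y
v ∨ y = y
p ∧ y = y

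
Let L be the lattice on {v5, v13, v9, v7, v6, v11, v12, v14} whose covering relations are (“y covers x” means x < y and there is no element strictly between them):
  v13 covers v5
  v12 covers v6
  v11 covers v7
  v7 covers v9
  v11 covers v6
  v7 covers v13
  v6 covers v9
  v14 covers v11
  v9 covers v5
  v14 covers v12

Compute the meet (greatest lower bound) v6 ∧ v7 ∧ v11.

Common lower bounds of {v6, v7, v11}: v5, v9.
The greatest among these is v9.

v9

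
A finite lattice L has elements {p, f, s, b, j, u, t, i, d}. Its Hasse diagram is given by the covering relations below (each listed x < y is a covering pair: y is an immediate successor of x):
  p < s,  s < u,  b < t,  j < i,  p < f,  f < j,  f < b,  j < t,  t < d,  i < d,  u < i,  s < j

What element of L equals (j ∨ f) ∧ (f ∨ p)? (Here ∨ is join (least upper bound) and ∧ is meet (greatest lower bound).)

f

j ∨ f = j
f ∨ p = f
j ∧ f = f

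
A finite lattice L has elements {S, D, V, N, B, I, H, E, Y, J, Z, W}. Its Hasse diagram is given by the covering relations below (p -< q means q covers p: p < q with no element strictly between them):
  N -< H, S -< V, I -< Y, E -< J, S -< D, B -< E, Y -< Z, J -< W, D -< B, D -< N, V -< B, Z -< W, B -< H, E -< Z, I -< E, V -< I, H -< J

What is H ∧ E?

Common lower bounds of {H, E}: B, D, S, V.
The greatest among these is B.

B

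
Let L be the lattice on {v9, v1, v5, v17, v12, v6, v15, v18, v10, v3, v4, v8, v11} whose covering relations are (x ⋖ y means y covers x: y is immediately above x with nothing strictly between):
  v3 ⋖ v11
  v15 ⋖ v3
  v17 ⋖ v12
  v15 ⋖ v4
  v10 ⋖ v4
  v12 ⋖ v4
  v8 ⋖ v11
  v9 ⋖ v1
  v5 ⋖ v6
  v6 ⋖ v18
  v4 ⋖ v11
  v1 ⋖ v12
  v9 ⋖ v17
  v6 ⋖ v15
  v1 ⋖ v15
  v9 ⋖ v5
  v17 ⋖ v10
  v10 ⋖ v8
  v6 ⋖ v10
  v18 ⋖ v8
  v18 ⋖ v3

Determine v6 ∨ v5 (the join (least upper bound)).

v6

Common upper bounds of {v6, v5}: v10, v11, v15, v18, v3, v4, v6, v8.
The least among these is v6.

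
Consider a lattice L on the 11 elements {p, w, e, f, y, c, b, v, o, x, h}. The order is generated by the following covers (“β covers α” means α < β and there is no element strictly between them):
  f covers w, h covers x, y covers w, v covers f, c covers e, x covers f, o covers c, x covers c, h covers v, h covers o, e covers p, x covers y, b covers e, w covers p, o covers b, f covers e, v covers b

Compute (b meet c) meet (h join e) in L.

b ∧ c = e
h ∨ e = h
e ∧ h = e

e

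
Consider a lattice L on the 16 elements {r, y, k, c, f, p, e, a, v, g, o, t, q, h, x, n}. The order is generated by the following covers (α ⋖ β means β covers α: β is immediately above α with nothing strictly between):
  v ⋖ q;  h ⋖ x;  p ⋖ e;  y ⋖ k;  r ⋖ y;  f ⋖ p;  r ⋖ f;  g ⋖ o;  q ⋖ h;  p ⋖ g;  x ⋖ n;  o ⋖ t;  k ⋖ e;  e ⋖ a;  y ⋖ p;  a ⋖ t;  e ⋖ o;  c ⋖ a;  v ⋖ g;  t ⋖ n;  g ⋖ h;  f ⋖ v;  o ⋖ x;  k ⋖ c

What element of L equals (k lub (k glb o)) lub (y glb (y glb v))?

k ∧ o = k
k ∨ k = k
y ∧ v = r
y ∧ r = r
k ∨ r = k

k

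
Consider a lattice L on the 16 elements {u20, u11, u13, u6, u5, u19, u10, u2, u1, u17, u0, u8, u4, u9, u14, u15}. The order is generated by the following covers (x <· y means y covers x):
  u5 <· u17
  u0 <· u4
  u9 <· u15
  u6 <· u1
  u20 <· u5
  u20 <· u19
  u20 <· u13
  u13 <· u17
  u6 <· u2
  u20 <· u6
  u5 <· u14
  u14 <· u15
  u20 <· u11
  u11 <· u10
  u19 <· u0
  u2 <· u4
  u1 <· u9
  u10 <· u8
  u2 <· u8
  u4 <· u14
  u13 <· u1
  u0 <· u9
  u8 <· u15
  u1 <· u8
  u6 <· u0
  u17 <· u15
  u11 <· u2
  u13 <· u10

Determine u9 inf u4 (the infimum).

Common lower bounds of {u9, u4}: u0, u19, u20, u6.
The greatest among these is u0.

u0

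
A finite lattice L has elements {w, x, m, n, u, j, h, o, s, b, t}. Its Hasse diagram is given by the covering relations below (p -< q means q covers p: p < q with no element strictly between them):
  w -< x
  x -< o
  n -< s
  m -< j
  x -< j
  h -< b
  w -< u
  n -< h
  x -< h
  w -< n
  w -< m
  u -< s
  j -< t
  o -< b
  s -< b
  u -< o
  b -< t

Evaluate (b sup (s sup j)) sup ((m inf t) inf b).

t

s ∨ j = t
b ∨ t = t
m ∧ t = m
m ∧ b = w
t ∨ w = t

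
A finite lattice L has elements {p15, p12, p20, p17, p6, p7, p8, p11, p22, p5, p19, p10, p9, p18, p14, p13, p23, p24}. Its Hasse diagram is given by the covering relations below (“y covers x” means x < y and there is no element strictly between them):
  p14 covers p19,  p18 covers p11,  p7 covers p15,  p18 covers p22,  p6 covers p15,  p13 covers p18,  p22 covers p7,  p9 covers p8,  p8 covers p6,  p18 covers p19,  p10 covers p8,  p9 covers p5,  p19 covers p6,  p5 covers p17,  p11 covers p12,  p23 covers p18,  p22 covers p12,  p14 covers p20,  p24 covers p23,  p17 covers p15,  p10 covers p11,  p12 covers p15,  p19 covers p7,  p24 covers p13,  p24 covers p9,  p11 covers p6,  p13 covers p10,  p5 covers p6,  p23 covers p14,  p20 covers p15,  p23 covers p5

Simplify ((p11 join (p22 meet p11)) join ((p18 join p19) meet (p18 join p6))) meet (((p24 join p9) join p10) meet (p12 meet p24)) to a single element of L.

p22 ∧ p11 = p12
p11 ∨ p12 = p11
p18 ∨ p19 = p18
p18 ∨ p6 = p18
p18 ∧ p18 = p18
p11 ∨ p18 = p18
p24 ∨ p9 = p24
p24 ∨ p10 = p24
p12 ∧ p24 = p12
p24 ∧ p12 = p12
p18 ∧ p12 = p12

p12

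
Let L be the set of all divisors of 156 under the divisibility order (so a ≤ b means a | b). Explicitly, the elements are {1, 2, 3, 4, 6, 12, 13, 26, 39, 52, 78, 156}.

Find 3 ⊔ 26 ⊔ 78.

78

In the divisibility order, the join is the least common multiple: lcm(3, 26, 78) = 78.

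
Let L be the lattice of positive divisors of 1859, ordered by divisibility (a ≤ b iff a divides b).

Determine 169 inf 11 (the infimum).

In the divisibility order, the meet is the greatest common divisor: gcd(169, 11) = 1.

1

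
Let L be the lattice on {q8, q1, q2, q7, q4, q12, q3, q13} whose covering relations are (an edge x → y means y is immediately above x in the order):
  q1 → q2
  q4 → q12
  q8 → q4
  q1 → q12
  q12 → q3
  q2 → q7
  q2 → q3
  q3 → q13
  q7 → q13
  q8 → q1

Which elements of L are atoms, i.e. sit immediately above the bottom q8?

q1, q4

The atoms are exactly the elements that cover q8: q1, q4.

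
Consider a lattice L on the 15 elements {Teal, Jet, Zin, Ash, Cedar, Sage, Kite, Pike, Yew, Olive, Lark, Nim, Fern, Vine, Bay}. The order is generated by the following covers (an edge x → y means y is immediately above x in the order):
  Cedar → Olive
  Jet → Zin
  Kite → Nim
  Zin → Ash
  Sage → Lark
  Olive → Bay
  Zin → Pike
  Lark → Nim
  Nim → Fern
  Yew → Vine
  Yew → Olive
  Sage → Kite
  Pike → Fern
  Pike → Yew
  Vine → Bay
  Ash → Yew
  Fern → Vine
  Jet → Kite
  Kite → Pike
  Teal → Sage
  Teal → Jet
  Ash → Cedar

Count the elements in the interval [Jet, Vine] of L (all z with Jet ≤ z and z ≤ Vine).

The interval [Jet, Vine] = {Ash, Fern, Jet, Kite, Nim, Pike, Vine, Yew, Zin}, which has 9 elements.

9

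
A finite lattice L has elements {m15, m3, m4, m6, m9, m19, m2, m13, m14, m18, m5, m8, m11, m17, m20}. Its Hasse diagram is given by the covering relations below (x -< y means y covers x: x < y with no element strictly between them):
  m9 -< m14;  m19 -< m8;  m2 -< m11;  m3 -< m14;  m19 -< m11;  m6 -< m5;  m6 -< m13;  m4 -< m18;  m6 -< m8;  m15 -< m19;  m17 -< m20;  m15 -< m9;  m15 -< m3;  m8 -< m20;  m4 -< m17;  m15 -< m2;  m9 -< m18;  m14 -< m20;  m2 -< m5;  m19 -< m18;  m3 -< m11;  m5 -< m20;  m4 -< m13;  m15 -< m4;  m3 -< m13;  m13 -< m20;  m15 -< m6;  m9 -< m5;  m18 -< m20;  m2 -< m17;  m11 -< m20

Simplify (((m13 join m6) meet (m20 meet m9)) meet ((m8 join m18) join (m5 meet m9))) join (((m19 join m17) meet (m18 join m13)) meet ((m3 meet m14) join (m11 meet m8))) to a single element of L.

m11

m13 ∨ m6 = m13
m20 ∧ m9 = m9
m13 ∧ m9 = m15
m8 ∨ m18 = m20
m5 ∧ m9 = m9
m20 ∨ m9 = m20
m15 ∧ m20 = m15
m19 ∨ m17 = m20
m18 ∨ m13 = m20
m20 ∧ m20 = m20
m3 ∧ m14 = m3
m11 ∧ m8 = m19
m3 ∨ m19 = m11
m20 ∧ m11 = m11
m15 ∨ m11 = m11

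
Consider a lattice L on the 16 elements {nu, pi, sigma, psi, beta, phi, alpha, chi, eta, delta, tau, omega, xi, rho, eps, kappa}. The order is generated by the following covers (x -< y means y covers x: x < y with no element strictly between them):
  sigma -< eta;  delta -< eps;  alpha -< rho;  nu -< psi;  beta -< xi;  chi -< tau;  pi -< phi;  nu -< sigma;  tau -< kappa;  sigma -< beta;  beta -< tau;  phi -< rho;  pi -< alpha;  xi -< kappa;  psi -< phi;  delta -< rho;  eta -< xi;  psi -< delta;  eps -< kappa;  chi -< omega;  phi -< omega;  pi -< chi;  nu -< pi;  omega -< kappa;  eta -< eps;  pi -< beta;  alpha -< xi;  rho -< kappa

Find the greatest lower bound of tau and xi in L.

beta

Common lower bounds of {tau, xi}: beta, nu, pi, sigma.
The greatest among these is beta.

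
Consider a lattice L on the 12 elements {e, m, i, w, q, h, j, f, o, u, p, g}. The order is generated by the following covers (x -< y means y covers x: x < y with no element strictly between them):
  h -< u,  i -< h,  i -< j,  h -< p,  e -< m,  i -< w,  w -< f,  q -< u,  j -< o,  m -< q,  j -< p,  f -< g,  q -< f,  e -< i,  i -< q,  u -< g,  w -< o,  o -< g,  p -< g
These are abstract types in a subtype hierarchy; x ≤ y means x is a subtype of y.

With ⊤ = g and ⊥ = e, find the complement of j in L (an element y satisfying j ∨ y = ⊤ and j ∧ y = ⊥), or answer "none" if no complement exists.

Need y with j ∨ y = g and j ∧ y = e.
Checking each element gives: m.

m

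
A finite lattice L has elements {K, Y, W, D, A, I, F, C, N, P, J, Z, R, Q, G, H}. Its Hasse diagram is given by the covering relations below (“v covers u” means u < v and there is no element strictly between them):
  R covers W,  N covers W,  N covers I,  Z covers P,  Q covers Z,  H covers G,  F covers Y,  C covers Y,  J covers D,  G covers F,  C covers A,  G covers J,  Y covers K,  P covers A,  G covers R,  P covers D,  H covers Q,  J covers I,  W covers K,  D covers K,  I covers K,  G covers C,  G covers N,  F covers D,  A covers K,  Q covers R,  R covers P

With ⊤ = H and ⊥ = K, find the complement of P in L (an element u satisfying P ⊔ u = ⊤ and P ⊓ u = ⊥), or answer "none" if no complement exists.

For every candidate u, either P ∨ u ≠ H or P ∧ u ≠ K; no complement exists.

none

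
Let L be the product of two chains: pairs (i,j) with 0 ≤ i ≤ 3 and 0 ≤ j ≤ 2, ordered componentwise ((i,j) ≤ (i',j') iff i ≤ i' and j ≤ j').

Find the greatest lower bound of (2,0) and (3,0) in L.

(2,0)

In a product of chains, the meet is componentwise min, giving (2,0).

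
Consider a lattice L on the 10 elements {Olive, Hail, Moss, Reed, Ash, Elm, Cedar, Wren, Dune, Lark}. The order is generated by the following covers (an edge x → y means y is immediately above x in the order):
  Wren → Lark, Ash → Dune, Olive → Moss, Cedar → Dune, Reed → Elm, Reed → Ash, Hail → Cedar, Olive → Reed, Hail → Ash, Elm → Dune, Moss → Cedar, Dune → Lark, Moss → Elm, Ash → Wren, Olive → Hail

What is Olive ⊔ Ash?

Common upper bounds of {Olive, Ash}: Ash, Dune, Lark, Wren.
The least among these is Ash.

Ash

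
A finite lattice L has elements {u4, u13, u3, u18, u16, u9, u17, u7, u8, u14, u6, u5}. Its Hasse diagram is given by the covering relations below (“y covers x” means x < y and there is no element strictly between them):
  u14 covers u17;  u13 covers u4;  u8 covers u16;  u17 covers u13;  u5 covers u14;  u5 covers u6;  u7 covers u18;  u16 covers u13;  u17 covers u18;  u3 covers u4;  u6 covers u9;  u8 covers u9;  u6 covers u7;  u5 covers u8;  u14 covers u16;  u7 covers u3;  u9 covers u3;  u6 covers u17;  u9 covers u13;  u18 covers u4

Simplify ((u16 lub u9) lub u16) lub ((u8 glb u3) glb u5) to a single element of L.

u8

u16 ∨ u9 = u8
u8 ∨ u16 = u8
u8 ∧ u3 = u3
u3 ∧ u5 = u3
u8 ∨ u3 = u8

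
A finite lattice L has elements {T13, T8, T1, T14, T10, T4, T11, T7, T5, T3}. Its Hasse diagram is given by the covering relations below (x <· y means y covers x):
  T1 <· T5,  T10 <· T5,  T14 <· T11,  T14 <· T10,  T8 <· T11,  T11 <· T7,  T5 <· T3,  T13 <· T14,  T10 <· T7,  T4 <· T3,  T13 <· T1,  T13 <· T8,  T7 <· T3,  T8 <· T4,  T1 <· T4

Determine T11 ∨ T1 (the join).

Common upper bounds of {T11, T1}: T3.
The least among these is T3.

T3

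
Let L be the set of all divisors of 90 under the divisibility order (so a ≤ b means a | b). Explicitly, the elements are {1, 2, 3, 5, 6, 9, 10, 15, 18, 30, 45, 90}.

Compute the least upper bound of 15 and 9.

45

In the divisibility order, the join is the least common multiple: lcm(15, 9) = 45.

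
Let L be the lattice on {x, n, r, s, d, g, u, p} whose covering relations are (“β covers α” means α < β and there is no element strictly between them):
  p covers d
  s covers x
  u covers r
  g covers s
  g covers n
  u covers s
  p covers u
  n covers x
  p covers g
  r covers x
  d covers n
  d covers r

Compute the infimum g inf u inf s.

Common lower bounds of {g, u, s}: s, x.
The greatest among these is s.

s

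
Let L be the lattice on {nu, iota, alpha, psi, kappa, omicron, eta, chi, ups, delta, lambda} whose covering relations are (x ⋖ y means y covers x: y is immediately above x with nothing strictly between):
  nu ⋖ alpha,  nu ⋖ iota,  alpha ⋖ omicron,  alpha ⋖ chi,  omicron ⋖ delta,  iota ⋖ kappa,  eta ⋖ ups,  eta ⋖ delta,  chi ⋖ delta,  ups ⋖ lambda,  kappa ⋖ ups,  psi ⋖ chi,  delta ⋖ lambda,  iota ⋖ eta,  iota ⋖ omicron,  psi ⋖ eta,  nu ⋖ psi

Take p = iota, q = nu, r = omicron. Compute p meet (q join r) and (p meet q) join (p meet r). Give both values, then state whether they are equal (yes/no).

iota; iota; yes

q join r = omicron, so p meet (q join r) = iota meet omicron = iota.
p meet q = nu and p meet r = iota, so (p meet q) join (p meet r) = nu join iota = iota.
Equal: yes.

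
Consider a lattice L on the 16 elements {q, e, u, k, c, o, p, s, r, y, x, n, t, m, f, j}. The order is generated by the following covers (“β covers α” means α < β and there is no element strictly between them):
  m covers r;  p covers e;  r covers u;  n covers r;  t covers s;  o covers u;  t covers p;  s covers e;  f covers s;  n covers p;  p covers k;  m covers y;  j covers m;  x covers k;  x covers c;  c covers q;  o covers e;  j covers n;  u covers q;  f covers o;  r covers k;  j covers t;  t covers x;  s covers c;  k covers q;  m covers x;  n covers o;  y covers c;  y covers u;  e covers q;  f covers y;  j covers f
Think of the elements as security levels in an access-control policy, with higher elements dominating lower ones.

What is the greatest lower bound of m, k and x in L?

k

Common lower bounds of {m, k, x}: k, q.
The greatest among these is k.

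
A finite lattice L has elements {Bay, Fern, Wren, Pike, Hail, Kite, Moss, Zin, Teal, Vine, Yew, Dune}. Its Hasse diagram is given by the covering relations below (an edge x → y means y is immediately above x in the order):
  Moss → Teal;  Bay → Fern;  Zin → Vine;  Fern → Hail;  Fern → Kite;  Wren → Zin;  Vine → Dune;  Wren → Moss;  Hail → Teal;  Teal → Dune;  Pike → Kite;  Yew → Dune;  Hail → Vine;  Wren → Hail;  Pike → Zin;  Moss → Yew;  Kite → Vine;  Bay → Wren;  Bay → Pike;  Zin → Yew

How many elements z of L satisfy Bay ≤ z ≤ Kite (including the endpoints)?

4

The interval [Bay, Kite] = {Bay, Fern, Kite, Pike}, which has 4 elements.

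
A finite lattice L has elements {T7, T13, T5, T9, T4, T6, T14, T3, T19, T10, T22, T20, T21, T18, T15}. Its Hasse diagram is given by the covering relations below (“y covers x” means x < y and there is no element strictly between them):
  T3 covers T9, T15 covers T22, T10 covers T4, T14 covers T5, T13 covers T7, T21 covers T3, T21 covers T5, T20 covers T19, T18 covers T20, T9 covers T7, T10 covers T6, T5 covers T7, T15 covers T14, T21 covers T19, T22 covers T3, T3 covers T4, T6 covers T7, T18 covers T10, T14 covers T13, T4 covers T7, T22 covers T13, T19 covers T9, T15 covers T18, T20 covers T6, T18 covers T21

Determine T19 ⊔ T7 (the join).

T19

Common upper bounds of {T19, T7}: T15, T18, T19, T20, T21.
The least among these is T19.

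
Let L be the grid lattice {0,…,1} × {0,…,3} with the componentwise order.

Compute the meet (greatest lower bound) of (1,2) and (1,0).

(1,0)

In a product of chains, the meet is componentwise min, giving (1,0).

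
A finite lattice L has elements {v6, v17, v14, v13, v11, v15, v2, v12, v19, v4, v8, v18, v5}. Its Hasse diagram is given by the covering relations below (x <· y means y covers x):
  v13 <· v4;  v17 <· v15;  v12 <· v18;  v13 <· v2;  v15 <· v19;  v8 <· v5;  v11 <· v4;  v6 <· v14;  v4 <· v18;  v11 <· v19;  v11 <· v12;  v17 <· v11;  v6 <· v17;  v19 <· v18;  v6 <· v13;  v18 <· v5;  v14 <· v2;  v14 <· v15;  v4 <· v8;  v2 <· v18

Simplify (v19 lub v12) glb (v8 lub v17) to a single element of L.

v4

v19 ∨ v12 = v18
v8 ∨ v17 = v8
v18 ∧ v8 = v4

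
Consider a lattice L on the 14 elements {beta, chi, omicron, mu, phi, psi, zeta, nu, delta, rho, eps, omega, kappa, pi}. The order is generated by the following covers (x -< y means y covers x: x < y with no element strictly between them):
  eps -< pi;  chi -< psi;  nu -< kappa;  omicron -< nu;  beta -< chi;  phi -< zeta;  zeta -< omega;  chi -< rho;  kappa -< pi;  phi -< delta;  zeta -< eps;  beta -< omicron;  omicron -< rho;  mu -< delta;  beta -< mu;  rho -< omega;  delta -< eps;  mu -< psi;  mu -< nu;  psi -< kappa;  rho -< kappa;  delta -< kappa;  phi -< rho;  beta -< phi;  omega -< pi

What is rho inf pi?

Common lower bounds of {rho, pi}: beta, chi, omicron, phi, rho.
The greatest among these is rho.

rho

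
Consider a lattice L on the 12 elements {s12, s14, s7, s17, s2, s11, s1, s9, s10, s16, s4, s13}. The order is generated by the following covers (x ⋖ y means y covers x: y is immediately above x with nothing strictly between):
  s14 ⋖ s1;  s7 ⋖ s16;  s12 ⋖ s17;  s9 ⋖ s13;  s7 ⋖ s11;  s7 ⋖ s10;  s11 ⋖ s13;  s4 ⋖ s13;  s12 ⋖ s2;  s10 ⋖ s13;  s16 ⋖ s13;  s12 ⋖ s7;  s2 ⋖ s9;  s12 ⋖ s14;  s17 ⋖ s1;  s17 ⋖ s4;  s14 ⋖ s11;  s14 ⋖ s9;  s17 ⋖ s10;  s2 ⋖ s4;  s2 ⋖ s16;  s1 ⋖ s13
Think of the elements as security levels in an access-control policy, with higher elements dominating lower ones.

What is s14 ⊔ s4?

Common upper bounds of {s14, s4}: s13.
The least among these is s13.

s13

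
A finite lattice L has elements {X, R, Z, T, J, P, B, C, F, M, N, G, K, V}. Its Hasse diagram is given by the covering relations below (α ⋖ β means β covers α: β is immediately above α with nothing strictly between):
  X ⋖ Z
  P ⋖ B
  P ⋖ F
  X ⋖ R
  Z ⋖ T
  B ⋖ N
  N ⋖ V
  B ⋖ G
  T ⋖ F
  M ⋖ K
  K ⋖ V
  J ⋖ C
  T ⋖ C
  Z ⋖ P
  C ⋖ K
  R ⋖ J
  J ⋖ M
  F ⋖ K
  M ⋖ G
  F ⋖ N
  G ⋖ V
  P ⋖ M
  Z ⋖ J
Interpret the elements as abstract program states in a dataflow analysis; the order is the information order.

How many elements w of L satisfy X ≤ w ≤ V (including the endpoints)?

14

The interval [X, V] = {B, C, F, G, J, K, M, N, P, R, T, V, X, Z}, which has 14 elements.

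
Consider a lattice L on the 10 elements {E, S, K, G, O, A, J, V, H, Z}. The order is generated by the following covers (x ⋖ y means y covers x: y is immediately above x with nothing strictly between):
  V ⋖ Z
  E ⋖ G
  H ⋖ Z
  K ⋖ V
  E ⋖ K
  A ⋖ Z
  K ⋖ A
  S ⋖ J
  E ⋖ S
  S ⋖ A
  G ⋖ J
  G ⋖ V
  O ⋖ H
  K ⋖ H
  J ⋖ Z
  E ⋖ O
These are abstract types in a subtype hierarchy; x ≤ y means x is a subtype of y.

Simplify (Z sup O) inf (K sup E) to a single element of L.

K

Z ∨ O = Z
K ∨ E = K
Z ∧ K = K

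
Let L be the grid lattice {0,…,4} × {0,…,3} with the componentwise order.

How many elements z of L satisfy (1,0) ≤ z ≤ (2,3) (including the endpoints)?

The interval [(1,0), (2,3)] = {(1,0), (1,1), (1,2), (1,3), (2,0), (2,1), (2,2), (2,3)}, which has 8 elements.

8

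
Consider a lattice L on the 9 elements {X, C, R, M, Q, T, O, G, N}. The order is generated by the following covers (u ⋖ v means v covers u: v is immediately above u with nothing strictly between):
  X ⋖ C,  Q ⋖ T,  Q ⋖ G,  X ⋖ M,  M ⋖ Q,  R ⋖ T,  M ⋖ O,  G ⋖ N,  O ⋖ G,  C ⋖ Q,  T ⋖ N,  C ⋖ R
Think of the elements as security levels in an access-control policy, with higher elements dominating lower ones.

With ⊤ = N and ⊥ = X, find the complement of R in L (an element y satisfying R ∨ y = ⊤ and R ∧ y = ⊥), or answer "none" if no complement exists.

Need y with R ∨ y = N and R ∧ y = X.
Checking each element gives: O.

O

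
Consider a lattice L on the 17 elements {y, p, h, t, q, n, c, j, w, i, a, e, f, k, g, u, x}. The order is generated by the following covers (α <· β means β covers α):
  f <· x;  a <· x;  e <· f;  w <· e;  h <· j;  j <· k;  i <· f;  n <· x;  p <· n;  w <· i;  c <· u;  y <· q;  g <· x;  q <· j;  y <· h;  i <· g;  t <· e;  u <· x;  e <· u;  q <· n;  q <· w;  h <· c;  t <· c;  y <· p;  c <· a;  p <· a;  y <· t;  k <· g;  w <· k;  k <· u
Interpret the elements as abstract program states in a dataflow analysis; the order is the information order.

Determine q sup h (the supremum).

Common upper bounds of {q, h}: g, j, k, u, x.
The least among these is j.

j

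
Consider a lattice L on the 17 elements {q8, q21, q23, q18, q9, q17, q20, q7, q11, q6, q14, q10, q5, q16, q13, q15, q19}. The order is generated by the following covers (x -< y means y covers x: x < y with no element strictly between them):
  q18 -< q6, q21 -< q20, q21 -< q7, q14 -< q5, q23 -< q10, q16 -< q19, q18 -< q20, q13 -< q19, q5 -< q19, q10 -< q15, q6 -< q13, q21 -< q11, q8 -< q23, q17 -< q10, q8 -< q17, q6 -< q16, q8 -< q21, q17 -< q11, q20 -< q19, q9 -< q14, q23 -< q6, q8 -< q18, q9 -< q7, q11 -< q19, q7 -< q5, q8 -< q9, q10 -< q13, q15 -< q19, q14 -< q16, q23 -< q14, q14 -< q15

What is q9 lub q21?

Common upper bounds of {q9, q21}: q19, q5, q7.
The least among these is q7.

q7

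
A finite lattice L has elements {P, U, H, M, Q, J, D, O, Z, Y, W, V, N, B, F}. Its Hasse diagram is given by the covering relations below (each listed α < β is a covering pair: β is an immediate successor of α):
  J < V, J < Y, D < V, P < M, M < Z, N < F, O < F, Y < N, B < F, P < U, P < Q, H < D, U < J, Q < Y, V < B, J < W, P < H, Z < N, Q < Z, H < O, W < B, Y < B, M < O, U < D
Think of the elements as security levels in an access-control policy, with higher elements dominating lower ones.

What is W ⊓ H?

Common lower bounds of {W, H}: P.
The greatest among these is P.

P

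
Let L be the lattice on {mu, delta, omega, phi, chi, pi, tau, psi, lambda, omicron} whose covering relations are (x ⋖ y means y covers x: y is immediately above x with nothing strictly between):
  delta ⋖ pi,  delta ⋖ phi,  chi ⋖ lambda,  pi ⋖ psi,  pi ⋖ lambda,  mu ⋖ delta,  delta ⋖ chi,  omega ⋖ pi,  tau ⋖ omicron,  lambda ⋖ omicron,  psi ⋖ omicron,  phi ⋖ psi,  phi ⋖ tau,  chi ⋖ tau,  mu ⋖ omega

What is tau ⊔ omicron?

Common upper bounds of {tau, omicron}: omicron.
The least among these is omicron.

omicron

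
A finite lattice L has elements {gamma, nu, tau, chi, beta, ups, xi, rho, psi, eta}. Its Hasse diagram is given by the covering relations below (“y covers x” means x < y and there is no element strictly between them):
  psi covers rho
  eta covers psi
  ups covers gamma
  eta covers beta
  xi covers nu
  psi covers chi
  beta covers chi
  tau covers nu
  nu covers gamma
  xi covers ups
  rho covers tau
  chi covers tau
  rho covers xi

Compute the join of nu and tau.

tau

Common upper bounds of {nu, tau}: beta, chi, eta, psi, rho, tau.
The least among these is tau.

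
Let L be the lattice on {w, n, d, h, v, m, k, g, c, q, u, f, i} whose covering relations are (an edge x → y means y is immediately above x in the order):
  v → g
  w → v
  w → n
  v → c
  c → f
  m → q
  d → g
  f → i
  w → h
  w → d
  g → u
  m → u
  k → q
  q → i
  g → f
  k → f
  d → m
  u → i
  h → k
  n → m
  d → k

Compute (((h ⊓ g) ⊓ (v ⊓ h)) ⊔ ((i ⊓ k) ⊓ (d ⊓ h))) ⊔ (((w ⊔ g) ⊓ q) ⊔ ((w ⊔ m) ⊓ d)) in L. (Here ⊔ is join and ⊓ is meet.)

d

h ∧ g = w
v ∧ h = w
w ∧ w = w
i ∧ k = k
d ∧ h = w
k ∧ w = w
w ∨ w = w
w ∨ g = g
g ∧ q = d
w ∨ m = m
m ∧ d = d
d ∨ d = d
w ∨ d = d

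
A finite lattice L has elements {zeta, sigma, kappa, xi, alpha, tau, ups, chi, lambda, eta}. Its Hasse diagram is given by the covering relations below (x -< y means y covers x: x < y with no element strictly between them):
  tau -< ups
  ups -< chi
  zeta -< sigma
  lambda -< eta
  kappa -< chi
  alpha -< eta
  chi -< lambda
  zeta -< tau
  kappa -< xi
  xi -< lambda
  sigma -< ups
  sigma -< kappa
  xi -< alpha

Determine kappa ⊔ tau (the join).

chi

Common upper bounds of {kappa, tau}: chi, eta, lambda.
The least among these is chi.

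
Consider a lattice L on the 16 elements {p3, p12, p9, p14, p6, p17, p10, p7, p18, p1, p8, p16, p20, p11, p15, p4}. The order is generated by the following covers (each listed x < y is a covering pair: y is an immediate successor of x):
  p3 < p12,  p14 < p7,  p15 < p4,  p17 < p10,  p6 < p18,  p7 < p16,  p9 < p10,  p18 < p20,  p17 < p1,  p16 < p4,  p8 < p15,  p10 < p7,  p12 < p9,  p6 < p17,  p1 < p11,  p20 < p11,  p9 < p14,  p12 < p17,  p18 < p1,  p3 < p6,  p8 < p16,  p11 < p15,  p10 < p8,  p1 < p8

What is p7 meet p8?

p10

Common lower bounds of {p7, p8}: p10, p12, p17, p3, p6, p9.
The greatest among these is p10.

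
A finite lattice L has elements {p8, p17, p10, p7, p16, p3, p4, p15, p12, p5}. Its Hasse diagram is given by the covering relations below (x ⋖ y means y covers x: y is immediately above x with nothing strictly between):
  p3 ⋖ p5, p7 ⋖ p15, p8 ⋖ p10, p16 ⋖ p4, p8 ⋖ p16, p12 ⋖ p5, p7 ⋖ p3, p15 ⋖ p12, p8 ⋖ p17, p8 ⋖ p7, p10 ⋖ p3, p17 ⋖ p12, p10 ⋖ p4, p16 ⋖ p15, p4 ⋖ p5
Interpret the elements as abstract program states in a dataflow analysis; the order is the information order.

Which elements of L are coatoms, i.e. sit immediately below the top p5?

The coatoms are exactly the elements covered by p5: p12, p3, p4.

p12, p3, p4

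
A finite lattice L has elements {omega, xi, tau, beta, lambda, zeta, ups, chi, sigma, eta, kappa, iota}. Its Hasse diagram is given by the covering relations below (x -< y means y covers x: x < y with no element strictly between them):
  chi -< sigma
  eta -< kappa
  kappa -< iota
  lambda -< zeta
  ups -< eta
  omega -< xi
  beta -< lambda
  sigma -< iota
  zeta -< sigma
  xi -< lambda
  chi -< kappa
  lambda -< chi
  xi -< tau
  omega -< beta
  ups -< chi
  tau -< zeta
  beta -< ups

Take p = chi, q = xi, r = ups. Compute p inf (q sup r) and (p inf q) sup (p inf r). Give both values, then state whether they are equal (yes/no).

q sup r = chi, so p inf (q sup r) = chi inf chi = chi.
p inf q = xi and p inf r = ups, so (p inf q) sup (p inf r) = xi sup ups = chi.
Equal: yes.

chi; chi; yes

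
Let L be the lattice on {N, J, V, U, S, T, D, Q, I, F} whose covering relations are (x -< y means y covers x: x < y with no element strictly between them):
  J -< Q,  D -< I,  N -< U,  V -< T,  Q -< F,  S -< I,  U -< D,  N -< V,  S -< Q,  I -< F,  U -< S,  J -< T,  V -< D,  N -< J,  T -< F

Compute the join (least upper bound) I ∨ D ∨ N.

I

Common upper bounds of {I, D, N}: F, I.
The least among these is I.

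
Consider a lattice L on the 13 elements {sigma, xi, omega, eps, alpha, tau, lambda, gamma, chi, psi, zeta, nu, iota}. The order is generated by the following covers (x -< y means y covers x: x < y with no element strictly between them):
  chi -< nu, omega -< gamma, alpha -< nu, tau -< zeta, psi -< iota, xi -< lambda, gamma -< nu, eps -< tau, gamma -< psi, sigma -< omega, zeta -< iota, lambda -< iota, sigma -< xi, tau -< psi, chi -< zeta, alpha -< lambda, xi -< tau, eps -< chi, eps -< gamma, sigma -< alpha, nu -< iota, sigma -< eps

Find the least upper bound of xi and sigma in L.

xi

Common upper bounds of {xi, sigma}: iota, lambda, psi, tau, xi, zeta.
The least among these is xi.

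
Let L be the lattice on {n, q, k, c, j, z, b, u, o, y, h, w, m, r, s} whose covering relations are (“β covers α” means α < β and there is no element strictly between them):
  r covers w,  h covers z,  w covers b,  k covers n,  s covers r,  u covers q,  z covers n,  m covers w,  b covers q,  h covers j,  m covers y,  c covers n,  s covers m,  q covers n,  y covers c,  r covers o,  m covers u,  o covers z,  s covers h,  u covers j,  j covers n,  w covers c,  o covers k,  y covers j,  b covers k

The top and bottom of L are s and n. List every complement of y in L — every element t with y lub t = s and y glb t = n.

o, z

Need t with y ∨ t = s and y ∧ t = n.
Checking each element gives: o, z.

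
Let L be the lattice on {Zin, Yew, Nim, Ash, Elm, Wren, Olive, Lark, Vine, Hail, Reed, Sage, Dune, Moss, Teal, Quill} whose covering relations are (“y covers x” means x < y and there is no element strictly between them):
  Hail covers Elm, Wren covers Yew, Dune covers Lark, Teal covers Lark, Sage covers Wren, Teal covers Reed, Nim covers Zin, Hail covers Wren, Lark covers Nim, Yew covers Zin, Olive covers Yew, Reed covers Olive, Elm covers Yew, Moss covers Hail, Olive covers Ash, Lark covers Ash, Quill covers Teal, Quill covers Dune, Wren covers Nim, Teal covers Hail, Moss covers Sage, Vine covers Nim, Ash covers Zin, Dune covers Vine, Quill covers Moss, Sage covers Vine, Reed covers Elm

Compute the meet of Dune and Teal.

Lark

Common lower bounds of {Dune, Teal}: Ash, Lark, Nim, Zin.
The greatest among these is Lark.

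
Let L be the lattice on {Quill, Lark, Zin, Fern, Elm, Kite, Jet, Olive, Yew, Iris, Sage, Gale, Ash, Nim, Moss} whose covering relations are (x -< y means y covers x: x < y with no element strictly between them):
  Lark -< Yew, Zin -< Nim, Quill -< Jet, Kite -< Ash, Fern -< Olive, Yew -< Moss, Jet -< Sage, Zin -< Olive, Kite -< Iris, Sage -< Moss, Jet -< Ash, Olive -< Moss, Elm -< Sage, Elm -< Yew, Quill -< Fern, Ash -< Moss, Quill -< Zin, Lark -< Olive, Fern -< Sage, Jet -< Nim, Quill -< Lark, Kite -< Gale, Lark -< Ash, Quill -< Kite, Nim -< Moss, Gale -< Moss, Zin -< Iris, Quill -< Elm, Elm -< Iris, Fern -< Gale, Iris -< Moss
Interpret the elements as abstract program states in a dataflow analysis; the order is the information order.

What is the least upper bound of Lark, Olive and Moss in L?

Moss

Common upper bounds of {Lark, Olive, Moss}: Moss.
The least among these is Moss.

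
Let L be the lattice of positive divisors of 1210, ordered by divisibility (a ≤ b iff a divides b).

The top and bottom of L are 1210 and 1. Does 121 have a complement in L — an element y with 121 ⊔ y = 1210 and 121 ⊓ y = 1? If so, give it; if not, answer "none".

10

Need y with 121 ∨ y = 1210 and 121 ∧ y = 1.
Checking each element gives: 10.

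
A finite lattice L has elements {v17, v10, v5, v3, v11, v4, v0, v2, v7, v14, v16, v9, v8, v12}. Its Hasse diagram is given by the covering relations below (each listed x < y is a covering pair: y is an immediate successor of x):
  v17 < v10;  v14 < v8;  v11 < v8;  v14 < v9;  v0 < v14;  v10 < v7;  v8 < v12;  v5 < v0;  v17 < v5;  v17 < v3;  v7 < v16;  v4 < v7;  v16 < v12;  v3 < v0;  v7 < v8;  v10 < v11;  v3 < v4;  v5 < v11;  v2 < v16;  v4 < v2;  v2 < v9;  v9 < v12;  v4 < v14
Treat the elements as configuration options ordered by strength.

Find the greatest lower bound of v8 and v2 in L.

Common lower bounds of {v8, v2}: v17, v3, v4.
The greatest among these is v4.

v4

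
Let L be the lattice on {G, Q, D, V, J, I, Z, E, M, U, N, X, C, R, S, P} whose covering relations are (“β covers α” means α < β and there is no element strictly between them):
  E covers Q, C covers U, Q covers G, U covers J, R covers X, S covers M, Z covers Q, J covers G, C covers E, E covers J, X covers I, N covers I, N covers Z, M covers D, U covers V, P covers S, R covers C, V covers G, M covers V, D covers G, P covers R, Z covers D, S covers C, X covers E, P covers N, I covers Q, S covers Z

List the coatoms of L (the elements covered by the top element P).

N, R, S

The coatoms are exactly the elements covered by P: N, R, S.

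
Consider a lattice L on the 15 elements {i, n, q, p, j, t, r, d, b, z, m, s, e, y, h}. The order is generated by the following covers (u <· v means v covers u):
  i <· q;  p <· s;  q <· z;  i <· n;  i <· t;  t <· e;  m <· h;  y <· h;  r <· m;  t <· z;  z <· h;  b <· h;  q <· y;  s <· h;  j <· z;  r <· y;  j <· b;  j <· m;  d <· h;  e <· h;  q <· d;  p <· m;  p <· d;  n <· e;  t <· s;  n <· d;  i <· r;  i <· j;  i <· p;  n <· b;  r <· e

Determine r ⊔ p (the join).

Common upper bounds of {r, p}: h, m.
The least among these is m.

m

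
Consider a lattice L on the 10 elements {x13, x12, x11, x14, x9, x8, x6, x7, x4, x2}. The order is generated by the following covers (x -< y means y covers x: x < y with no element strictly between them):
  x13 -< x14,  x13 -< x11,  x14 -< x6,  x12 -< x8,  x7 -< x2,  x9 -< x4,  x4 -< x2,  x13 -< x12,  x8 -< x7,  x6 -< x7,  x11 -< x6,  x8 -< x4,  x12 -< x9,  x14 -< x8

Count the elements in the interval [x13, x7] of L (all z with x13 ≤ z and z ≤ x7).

7

The interval [x13, x7] = {x11, x12, x13, x14, x6, x7, x8}, which has 7 elements.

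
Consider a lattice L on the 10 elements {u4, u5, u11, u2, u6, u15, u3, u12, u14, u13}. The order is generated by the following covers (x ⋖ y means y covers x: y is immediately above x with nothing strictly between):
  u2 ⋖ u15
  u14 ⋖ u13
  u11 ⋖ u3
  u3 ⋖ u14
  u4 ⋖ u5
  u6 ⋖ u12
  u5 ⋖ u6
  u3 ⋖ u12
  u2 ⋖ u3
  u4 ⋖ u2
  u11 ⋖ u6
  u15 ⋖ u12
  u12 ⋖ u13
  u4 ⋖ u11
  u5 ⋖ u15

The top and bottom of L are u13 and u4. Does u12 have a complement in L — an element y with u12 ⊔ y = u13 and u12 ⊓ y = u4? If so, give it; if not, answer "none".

none

For every candidate y, either u12 ∨ y ≠ u13 or u12 ∧ y ≠ u4; no complement exists.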